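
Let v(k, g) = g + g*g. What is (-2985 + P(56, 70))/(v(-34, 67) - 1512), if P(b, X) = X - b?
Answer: -2971/3044 ≈ -0.97602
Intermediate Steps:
v(k, g) = g + g²
(-2985 + P(56, 70))/(v(-34, 67) - 1512) = (-2985 + (70 - 1*56))/(67*(1 + 67) - 1512) = (-2985 + (70 - 56))/(67*68 - 1512) = (-2985 + 14)/(4556 - 1512) = -2971/3044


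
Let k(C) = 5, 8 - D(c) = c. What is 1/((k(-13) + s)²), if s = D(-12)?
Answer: 1/625 ≈ 0.0016000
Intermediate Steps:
D(c) = 8 - c
s = 20 (s = 8 - 1*(-12) = 8 + 12 = 20)
1/((k(-13) + s)²) = 1/((5 + 20)²) = 1/(25²) = 1/625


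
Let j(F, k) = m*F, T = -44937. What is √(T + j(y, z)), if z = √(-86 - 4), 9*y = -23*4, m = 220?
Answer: I*√424673/3 ≈ 217.22*I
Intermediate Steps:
y = -92/9 (y = (-23*4)/9 = (⅑)*(-92) = -92/9 ≈ -10.222)
z = 3*I*√10 (z = √(-90) = 3*I*√10 ≈ 9.4868*I)
j(F, k) = 220*F
√(T + j(y, z)) = √(-44937 + 220*(-92/9)) = √(-44937 - 20240/9) = √(-424673/9) = I*√424673/3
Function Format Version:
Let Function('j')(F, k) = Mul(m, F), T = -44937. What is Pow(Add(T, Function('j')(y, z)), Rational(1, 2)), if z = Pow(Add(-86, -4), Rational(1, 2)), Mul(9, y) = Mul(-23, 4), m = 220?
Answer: Mul(Rational(1, 3), I, Pow(424673, Rational(1, 2))) ≈ Mul(217.22, I)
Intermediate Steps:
y = Rational(-92, 9) (y = Mul(Rational(1, 9), Mul(-23, 4)) = Mul(Rational(1, 9), -92) = Rational(-92, 9) ≈ -10.222)
z = Mul(3, I, Pow(10, Rational(1, 2))) (z = Pow(-90, Rational(1, 2)) = Mul(3, I, Pow(10, Rational(1, 2))) ≈ Mul(9.4868, I))
Function('j')(F, k) = Mul(220, F)
Pow(Add(T, Function('j')(y, z)), Rational(1, 2)) = Pow(Add(-44937, Mul(220, Rational(-92, 9))), Rational(1, 2)) = Pow(Add(-44937, Rational(-20240, 9)), Rational(1, 2)) = Pow(Rational(-424673, 9), Rational(1, 2)) = Mul(Rational(1, 3), I, Pow(424673, Rational(1, 2)))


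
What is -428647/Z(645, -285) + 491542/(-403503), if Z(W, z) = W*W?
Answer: -125818036997/55955778525 ≈ -2.2485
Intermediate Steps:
Z(W, z) = W**2
-428647/Z(645, -285) + 491542/(-403503) = -428647/(645**2) + 491542/(-403503) = -428647/416025 + 491542*(-1/403503) = -428647*1/416025 - 491542/403503 = -428647/416025 - 491542/403503 = -125818036997/55955778525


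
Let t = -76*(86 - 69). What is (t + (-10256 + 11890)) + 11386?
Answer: 11728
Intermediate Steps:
t = -1292 (t = -76*17 = -1292)
(t + (-10256 + 11890)) + 11386 = (-1292 + (-10256 + 11890)) + 11386 = (-1292 + 1634) + 11386 = 342 + 11386 = 11728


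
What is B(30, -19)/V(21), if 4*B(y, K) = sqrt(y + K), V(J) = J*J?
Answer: sqrt(11)/1764 ≈ 0.0018802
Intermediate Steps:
V(J) = J**2
B(y, K) = sqrt(K + y)/4 (B(y, K) = sqrt(y + K)/4 = sqrt(K + y)/4)
B(30, -19)/V(21) = (sqrt(-19 + 30)/4)/(21**2) = (sqrt(11)/4)/441 = (sqrt(11)/4)*(1/441) = sqrt(11)/1764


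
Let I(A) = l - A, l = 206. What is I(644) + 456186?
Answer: 455748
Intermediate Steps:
I(A) = 206 - A
I(644) + 456186 = (206 - 1*644) + 456186 = (206 - 644) + 456186 = -438 + 456186 = 455748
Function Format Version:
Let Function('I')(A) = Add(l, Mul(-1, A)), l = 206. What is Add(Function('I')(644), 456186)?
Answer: 455748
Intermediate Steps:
Function('I')(A) = Add(206, Mul(-1, A))
Add(Function('I')(644), 456186) = Add(Add(206, Mul(-1, 644)), 456186) = Add(Add(206, -644), 456186) = Add(-438, 456186) = 455748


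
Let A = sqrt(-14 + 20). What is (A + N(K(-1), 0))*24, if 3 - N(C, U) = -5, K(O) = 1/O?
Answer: 192 + 24*sqrt(6) ≈ 250.79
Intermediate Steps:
N(C, U) = 8 (N(C, U) = 3 - 1*(-5) = 3 + 5 = 8)
A = sqrt(6) ≈ 2.4495
(A + N(K(-1), 0))*24 = (sqrt(6) + 8)*24 = (8 + sqrt(6))*24 = 192 + 24*sqrt(6)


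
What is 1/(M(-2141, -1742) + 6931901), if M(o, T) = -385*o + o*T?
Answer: 1/11485808 ≈ 8.7064e-8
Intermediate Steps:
M(o, T) = -385*o + T*o
1/(M(-2141, -1742) + 6931901) = 1/(-2141*(-385 - 1742) + 6931901) = 1/(-2141*(-2127) + 6931901) = 1/(4553907 + 6931901) = 1/11485808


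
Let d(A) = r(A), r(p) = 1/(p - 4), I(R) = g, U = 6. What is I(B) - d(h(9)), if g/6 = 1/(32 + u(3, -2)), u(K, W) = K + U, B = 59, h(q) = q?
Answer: -11/205 ≈ -0.053659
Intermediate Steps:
u(K, W) = 6 + K (u(K, W) = K + 6 = 6 + K)
g = 6/41 (g = 6/(32 + (6 + 3)) = 6/(32 + 9) = 6/41 ≈ 0.14634)
I(R) = 6/41
r(p) = 1/(-4 + p)
d(A) = 1/(-4 + A)
I(B) - d(h(9)) = 6/41 - 1/(-4 + 9) = 6/41 - 1/5 = 6/41 - 1*⅕ = 6/41 - ⅕ = -11/205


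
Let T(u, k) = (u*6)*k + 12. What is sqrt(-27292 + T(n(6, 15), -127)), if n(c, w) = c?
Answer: 2*I*sqrt(7963) ≈ 178.47*I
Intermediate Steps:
T(u, k) = 12 + 6*k*u (T(u, k) = (6*u)*k + 12 = 6*k*u + 12 = 12 + 6*k*u)
sqrt(-27292 + T(n(6, 15), -127)) = sqrt(-27292 + (12 + 6*(-127)*6)) = sqrt(-27292 + (12 - 4572)) = sqrt(-27292 - 4560) = sqrt(-31852) = 2*I*sqrt(7963)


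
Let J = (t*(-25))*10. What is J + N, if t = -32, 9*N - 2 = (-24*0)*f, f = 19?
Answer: 72002/9 ≈ 8000.2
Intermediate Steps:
N = 2/9 (N = 2/9 + (-24*0*19)/9 = 2/9 + (0*19)/9 = 2/9 + (⅑)*0 = 2/9 + 0 = 2/9 ≈ 0.22222)
J = 8000 (J = -32*(-25)*10 = 800*10 = 8000)
J + N = 8000 + 2/9 = 72002/9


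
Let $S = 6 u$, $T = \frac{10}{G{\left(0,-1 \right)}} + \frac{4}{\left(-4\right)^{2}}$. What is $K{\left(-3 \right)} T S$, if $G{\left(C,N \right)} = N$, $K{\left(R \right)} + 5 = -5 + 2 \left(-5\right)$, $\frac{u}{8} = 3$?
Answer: $28080$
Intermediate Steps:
$u = 24$ ($u = 8 \cdot 3 = 24$)
$K{\left(R \right)} = -20$ ($K{\left(R \right)} = -5 + \left(-5 + 2 \left(-5\right)\right) = -5 - 15 = -20$)
$T = - \frac{39}{4}$ ($T = \frac{10}{-1} + \frac{4}{\left(-4\right)^{2}} = 10 \left(-1\right) + \frac{4}{16} = -10 + 4 \cdot \frac{1}{16} = -10 + \frac{1}{4} = - \frac{39}{4} \approx -9.75$)
$S = 144$ ($S = 6 \cdot 24 = 144$)
$K{\left(-3 \right)} T S = \left(-20\right) \left(- \frac{39}{4}\right) 144 = 195 \cdot 144 = 28080$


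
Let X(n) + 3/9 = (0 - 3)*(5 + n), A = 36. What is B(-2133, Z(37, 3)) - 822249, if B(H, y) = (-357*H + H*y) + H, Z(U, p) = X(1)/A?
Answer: -247259/4 ≈ -61815.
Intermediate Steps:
X(n) = -46/3 - 3*n (X(n) = -1/3 + (0 - 3)*(5 + n) = -1/3 - 3*(5 + n) = -1/3 + (-15 - 3*n) = -46/3 - 3*n)
Z(U, p) = -55/108 (Z(U, p) = (-46/3 - 3*1)/36 = (-46/3 - 3)*(1/36) = -55/3*1/36 = -55/108)
B(H, y) = -356*H + H*y
B(-2133, Z(37, 3)) - 822249 = -2133*(-356 - 55/108) - 822249 = -2133*(-38503/108) - 822249 = 3041737/4 - 822249 = -247259/4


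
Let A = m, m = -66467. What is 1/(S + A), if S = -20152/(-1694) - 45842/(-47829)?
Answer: -3682833/244739519813 ≈ -1.5048e-5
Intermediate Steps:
A = -66467
S = 47341198/3682833 (S = -20152*(-1/1694) - 45842*(-1/47829) = 916/77 + 45842/47829 = 47341198/3682833 ≈ 12.855)
1/(S + A) = 1/(47341198/3682833 - 66467) = 1/(-244739519813/3682833) = -3682833/244739519813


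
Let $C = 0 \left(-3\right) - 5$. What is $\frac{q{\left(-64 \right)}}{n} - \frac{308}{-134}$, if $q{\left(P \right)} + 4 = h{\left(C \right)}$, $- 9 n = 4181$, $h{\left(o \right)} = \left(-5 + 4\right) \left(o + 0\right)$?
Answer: $\frac{643271}{280127} \approx 2.2964$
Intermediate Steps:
$C = -5$ ($C = 0 - 5 = -5$)
$h{\left(o \right)} = - o$
$n = - \frac{4181}{9}$ ($n = \left(- \frac{1}{9}\right) 4181 = - \frac{4181}{9} \approx -464.56$)
$q{\left(P \right)} = 1$ ($q{\left(P \right)} = -4 - -5 = -4 + 5 = 1$)
$\frac{q{\left(-64 \right)}}{n} - \frac{308}{-134} = 1 \frac{1}{- \frac{4181}{9}} - \frac{308}{-134} = 1 \left(- \frac{9}{4181}\right) - - \frac{154}{67} = - \frac{9}{4181} + \frac{154}{67} = \frac{643271}{280127}$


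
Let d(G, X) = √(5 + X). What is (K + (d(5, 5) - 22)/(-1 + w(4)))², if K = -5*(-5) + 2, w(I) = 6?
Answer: (113 + √10)²/25 ≈ 539.75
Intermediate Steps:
K = 27 (K = 25 + 2 = 27)
(K + (d(5, 5) - 22)/(-1 + w(4)))² = (27 + (√(5 + 5) - 22)/(-1 + 6))² = (27 + (√10 - 22)/5)² = (27 + (-22 + √10)*(⅕))² = (27 + (-22/5 + √10/5))² = (113/5 + √10/5)²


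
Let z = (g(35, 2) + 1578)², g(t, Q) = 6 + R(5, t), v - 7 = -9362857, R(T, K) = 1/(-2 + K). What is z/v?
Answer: -2732466529/10196143650 ≈ -0.26799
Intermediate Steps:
v = -9362850 (v = 7 - 9362857 = -9362850)
g(t, Q) = 6 + 1/(-2 + t)
z = 2732466529/1089 (z = ((-11 + 6*35)/(-2 + 35) + 1578)² = ((-11 + 210)/33 + 1578)² = ((1/33)*199 + 1578)² = (199/33 + 1578)² = (52273/33)² = 2732466529/1089 ≈ 2.5092e+6)
z/v = (2732466529/1089)/(-9362850) = (2732466529/1089)*(-1/9362850) = -2732466529/10196143650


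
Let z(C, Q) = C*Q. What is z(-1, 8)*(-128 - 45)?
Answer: 1384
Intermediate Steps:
z(-1, 8)*(-128 - 45) = (-1*8)*(-128 - 45) = -8*(-173) = 1384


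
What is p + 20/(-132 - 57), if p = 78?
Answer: 14722/189 ≈ 77.894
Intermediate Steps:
p + 20/(-132 - 57) = 78 + 20/(-132 - 57) = 78 + 20/(-189) = 78 - 1/189*20 = 78 - 20/189 = 14722/189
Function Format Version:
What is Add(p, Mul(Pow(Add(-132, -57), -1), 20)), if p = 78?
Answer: Rational(14722, 189) ≈ 77.894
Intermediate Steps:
Add(p, Mul(Pow(Add(-132, -57), -1), 20)) = Add(78, Mul(Pow(Add(-132, -57), -1), 20)) = Add(78, Mul(Pow(-189, -1), 20)) = Add(78, Mul(Rational(-1, 189), 20)) = Add(78, Rational(-20, 189)) = Rational(14722, 189)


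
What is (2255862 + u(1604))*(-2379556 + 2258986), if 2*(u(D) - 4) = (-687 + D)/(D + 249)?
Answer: -503997087269205/1853 ≈ -2.7199e+11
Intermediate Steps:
u(D) = 4 + (-687 + D)/(2*(249 + D)) (u(D) = 4 + ((-687 + D)/(D + 249))/2 = 4 + ((-687 + D)/(249 + D))/2 = 4 + (-687 + D)/(2*(249 + D)))
(2255862 + u(1604))*(-2379556 + 2258986) = (2255862 + 9*(145 + 1604)/(2*(249 + 1604)))*(-2379556 + 2258986) = (2255862 + (9/2)*1749/1853)*(-120570) = (2255862 + (9/2)*(1/1853)*1749)*(-120570) = (2255862 + 15741/3706)*(-120570) = (8360240313/3706)*(-120570) = -503997087269205/1853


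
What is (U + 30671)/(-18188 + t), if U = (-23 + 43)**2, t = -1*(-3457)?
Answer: -31071/14731 ≈ -2.1092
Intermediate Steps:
t = 3457
U = 400 (U = 20**2 = 400)
(U + 30671)/(-18188 + t) = (400 + 30671)/(-18188 + 3457) = 31071/(-14731) = 31071*(-1/14731) = -31071/14731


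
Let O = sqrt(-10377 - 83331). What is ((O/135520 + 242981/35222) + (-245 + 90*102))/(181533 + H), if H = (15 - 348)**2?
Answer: 314951551/10299687684 + I*sqrt(2603)/6604838240 ≈ 0.030579 + 7.7246e-9*I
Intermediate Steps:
H = 110889 (H = (-333)**2 = 110889)
O = 6*I*sqrt(2603) (O = sqrt(-93708) = 6*I*sqrt(2603) ≈ 306.12*I)
((O/135520 + 242981/35222) + (-245 + 90*102))/(181533 + H) = (((6*I*sqrt(2603))/135520 + 242981/35222) + (-245 + 90*102))/(181533 + 110889) = (((6*I*sqrt(2603))*(1/135520) + 242981*(1/35222)) + (-245 + 9180))/292422 = ((3*I*sqrt(2603)/67760 + 242981/35222) + 8935)*(1/292422) = ((242981/35222 + 3*I*sqrt(2603)/67760) + 8935)*(1/292422) = (314951551/35222 + 3*I*sqrt(2603)/67760)*(1/292422) = 314951551/10299687684 + I*sqrt(2603)/6604838240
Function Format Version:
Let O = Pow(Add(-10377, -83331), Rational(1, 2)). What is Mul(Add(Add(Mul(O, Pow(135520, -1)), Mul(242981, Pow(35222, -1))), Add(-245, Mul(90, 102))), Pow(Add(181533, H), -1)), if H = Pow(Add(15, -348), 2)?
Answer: Add(Rational(314951551, 10299687684), Mul(Rational(1, 6604838240), I, Pow(2603, Rational(1, 2)))) ≈ Add(0.030579, Mul(7.7246e-9, I))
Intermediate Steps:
H = 110889 (H = Pow(-333, 2) = 110889)
O = Mul(6, I, Pow(2603, Rational(1, 2))) (O = Pow(-93708, Rational(1, 2)) = Mul(6, I, Pow(2603, Rational(1, 2))) ≈ Mul(306.12, I))
Mul(Add(Add(Mul(O, Pow(135520, -1)), Mul(242981, Pow(35222, -1))), Add(-245, Mul(90, 102))), Pow(Add(181533, H), -1)) = Mul(Add(Add(Mul(Mul(6, I, Pow(2603, Rational(1, 2))), Pow(135520, -1)), Mul(242981, Pow(35222, -1))), Add(-245, Mul(90, 102))), Pow(Add(181533, 110889), -1)) = Mul(Add(Add(Mul(Mul(6, I, Pow(2603, Rational(1, 2))), Rational(1, 135520)), Mul(242981, Rational(1, 35222))), Add(-245, 9180)), Pow(292422, -1)) = Mul(Add(Add(Mul(Rational(3, 67760), I, Pow(2603, Rational(1, 2))), Rational(242981, 35222)), 8935), Rational(1, 292422)) = Mul(Add(Add(Rational(242981, 35222), Mul(Rational(3, 67760), I, Pow(2603, Rational(1, 2)))), 8935), Rational(1, 292422)) = Mul(Add(Rational(314951551, 35222), Mul(Rational(3, 67760), I, Pow(2603, Rational(1, 2)))), Rational(1, 292422)) = Add(Rational(314951551, 10299687684), Mul(Rational(1, 6604838240), I, Pow(2603, Rational(1, 2))))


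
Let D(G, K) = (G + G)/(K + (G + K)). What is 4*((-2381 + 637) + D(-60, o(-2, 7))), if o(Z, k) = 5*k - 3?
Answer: -7096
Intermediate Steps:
o(Z, k) = -3 + 5*k
D(G, K) = 2*G/(G + 2*K) (D(G, K) = (2*G)/(G + 2*K) = 2*G/(G + 2*K))
4*((-2381 + 637) + D(-60, o(-2, 7))) = 4*((-2381 + 637) + 2*(-60)/(-60 + 2*(-3 + 5*7))) = 4*(-1744 + 2*(-60)/(-60 + 2*(-3 + 35))) = 4*(-1744 + 2*(-60)/(-60 + 2*32)) = 4*(-1744 + 2*(-60)/(-60 + 64)) = 4*(-1744 + 2*(-60)/4) = 4*(-1744 + 2*(-60)*(¼)) = 4*(-1744 - 30) = 4*(-1774) = -7096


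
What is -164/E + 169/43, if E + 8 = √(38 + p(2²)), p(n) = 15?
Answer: 58275/473 + 164*√53/11 ≈ 231.74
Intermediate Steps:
E = -8 + √53 (E = -8 + √(38 + 15) = -8 + √53 ≈ -0.71989)
-164/E + 169/43 = -164/(-8 + √53) + 169/43 = 169/43 - 164/(-8 + √53)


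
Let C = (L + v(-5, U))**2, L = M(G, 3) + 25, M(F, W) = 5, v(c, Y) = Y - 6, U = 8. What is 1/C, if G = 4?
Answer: 1/1024 ≈ 0.00097656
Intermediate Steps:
v(c, Y) = -6 + Y
L = 30 (L = 5 + 25 = 30)
C = 1024 (C = (30 + (-6 + 8))**2 = (30 + 2)**2 = 32**2 = 1024)
1/C = 1/1024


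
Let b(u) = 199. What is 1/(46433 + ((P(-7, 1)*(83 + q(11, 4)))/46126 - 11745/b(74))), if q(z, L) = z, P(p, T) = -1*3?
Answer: 4589537/212835068527 ≈ 2.1564e-5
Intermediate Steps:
P(p, T) = -3
1/(46433 + ((P(-7, 1)*(83 + q(11, 4)))/46126 - 11745/b(74))) = 1/(46433 + (-3*(83 + 11)/46126 - 11745/199)) = 1/(46433 + (-3*94*(1/46126) - 11745*1/199)) = 1/(46433 + (-282*1/46126 - 11745/199)) = 1/(46433 + (-141/23063 - 11745/199)) = 1/(46433 - 270902994/4589537) = 1/(212835068527/4589537) = 4589537/212835068527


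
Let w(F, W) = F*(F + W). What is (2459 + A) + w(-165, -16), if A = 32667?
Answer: 64991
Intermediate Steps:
(2459 + A) + w(-165, -16) = (2459 + 32667) - 165*(-165 - 16) = 35126 - 165*(-181) = 35126 + 29865 = 64991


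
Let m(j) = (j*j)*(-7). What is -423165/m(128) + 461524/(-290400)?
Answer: 2186120359/1040793600 ≈ 2.1004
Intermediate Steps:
m(j) = -7*j**2 (m(j) = j**2*(-7) = -7*j**2)
-423165/m(128) + 461524/(-290400) = -423165/((-7*128**2)) + 461524/(-290400) = -423165/((-7*16384)) + 461524*(-1/290400) = -423165/(-114688) - 115381/72600 = -423165*(-1/114688) - 115381/72600 = 423165/114688 - 115381/72600 = 2186120359/1040793600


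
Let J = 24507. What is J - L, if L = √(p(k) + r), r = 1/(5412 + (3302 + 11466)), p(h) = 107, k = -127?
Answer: 24507 - √10893471745/10090 ≈ 24497.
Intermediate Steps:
r = 1/20180 (r = 1/(5412 + 14768) = 1/20180 ≈ 4.9554e-5)
L = √10893471745/10090 (L = √(107 + 1/20180) = √(2159261/20180) = √10893471745/10090 ≈ 10.344)
J - L = 24507 - √10893471745/10090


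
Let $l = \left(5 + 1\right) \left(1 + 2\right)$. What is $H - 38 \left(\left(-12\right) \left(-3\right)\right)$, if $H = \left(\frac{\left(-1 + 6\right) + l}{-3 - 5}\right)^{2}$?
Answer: $- \frac{87023}{64} \approx -1359.7$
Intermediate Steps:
$l = 18$ ($l = 6 \cdot 3 = 18$)
$H = \frac{529}{64}$ ($H = \left(\frac{\left(-1 + 6\right) + 18}{-3 - 5}\right)^{2} = \left(\frac{5 + 18}{-8}\right)^{2} = \left(23 \left(- \frac{1}{8}\right)\right)^{2} = \left(- \frac{23}{8}\right)^{2} = \frac{529}{64} \approx 8.2656$)
$H - 38 \left(\left(-12\right) \left(-3\right)\right) = \frac{529}{64} - 38 \left(\left(-12\right) \left(-3\right)\right) = \frac{529}{64} - 1368 = - \frac{87023}{64}$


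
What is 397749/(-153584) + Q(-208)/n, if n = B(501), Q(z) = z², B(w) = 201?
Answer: 6564710627/30870384 ≈ 212.65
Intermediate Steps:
n = 201
397749/(-153584) + Q(-208)/n = 397749/(-153584) + (-208)²/201 = 397749*(-1/153584) + 43264*(1/201) = -397749/153584 + 43264/201 = 6564710627/30870384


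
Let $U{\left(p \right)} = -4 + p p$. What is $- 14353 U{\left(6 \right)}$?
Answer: $-459296$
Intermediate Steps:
$U{\left(p \right)} = -4 + p^{2}$
$- 14353 U{\left(6 \right)} = - 14353 \left(-4 + 6^{2}\right) = - 14353 \left(-4 + 36\right) = \left(-14353\right) 32 = -459296$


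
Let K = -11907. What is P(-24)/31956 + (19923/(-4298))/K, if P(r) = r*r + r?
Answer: 802388035/45427483206 ≈ 0.017663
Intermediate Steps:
P(r) = r + r² (P(r) = r² + r = r + r²)
P(-24)/31956 + (19923/(-4298))/K = -24*(1 - 24)/31956 + (19923/(-4298))/(-11907) = -24*(-23)*(1/31956) + (19923*(-1/4298))*(-1/11907) = 552*(1/31956) - 19923/4298*(-1/11907) = 46/2663 + 6641/17058762 = 802388035/45427483206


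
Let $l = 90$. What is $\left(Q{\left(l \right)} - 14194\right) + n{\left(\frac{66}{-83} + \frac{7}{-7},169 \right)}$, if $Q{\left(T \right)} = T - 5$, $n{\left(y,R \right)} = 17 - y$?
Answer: $- \frac{1169487}{83} \approx -14090.0$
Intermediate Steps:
$Q{\left(T \right)} = -5 + T$ ($Q{\left(T \right)} = T - 5 = -5 + T$)
$\left(Q{\left(l \right)} - 14194\right) + n{\left(\frac{66}{-83} + \frac{7}{-7},169 \right)} = \left(\left(-5 + 90\right) - 14194\right) - \left(-17 - 1 - \frac{66}{83}\right) = \left(85 - 14194\right) - \left(-17 - 1 - \frac{66}{83}\right) = -14109 + \left(17 - \left(- \frac{66}{83} - 1\right)\right) = -14109 + \left(17 - - \frac{149}{83}\right) = -14109 + \left(17 + \frac{149}{83}\right) = -14109 + \frac{1560}{83} = - \frac{1169487}{83}$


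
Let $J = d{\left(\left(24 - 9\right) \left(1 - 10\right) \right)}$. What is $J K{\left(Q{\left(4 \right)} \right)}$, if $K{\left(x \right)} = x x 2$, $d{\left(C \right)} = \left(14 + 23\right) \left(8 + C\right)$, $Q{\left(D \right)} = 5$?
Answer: $-234950$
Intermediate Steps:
$d{\left(C \right)} = 296 + 37 C$ ($d{\left(C \right)} = 37 \left(8 + C\right) = 296 + 37 C$)
$K{\left(x \right)} = 2 x^{2}$ ($K{\left(x \right)} = x^{2} \cdot 2 = 2 x^{2}$)
$J = -4699$ ($J = 296 + 37 \left(24 - 9\right) \left(1 - 10\right) = 296 + 37 \cdot 15 \left(-9\right) = 296 + 37 \left(-135\right) = 296 - 4995 = -4699$)
$J K{\left(Q{\left(4 \right)} \right)} = - 4699 \cdot 2 \cdot 5^{2} = - 4699 \cdot 2 \cdot 25 = \left(-4699\right) 50 = -234950$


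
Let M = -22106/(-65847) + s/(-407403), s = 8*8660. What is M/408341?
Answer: 1481390186/3651421338536427 ≈ 4.0570e-7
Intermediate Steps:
s = 69280
M = 1481390186/8942088447 (M = -22106/(-65847) + 69280/(-407403) = -22106*(-1/65847) + 69280*(-1/407403) = 22106/65847 - 69280/407403 = 1481390186/8942088447 ≈ 0.16566)
M/408341 = (1481390186/8942088447)/408341 = (1481390186/8942088447)*(1/408341) = 1481390186/3651421338536427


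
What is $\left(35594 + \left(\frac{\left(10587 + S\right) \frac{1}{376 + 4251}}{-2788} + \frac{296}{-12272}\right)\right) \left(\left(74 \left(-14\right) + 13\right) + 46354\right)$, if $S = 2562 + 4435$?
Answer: $\frac{87717860371079037}{54364606} \approx 1.6135 \cdot 10^{9}$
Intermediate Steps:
$S = 6997$
$\left(35594 + \left(\frac{\left(10587 + S\right) \frac{1}{376 + 4251}}{-2788} + \frac{296}{-12272}\right)\right) \left(\left(74 \left(-14\right) + 13\right) + 46354\right) = \left(35594 + \left(\frac{\left(10587 + 6997\right) \frac{1}{376 + 4251}}{-2788} + \frac{296}{-12272}\right)\right) \left(\left(74 \left(-14\right) + 13\right) + 46354\right) = \left(35594 + \left(\frac{17584}{4627} \left(- \frac{1}{2788}\right) + 296 \left(- \frac{1}{12272}\right)\right)\right) \left(\left(-1036 + 13\right) + 46354\right) = \left(35594 - \left(\frac{37}{1534} - 17584 \cdot \frac{1}{4627} \left(- \frac{1}{2788}\right)\right)\right) \left(-1023 + 46354\right) = \left(35594 + \left(\frac{2512}{661} \left(- \frac{1}{2788}\right) - \frac{37}{1534}\right)\right) 45331 = \left(35594 - \frac{18009881}{706739878}\right) 45331 = \frac{25155681207651}{706739878} \cdot 45331 = \frac{87717860371079037}{54364606}$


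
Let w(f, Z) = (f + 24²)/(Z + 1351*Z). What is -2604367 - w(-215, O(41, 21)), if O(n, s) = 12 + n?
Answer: -186618522113/71656 ≈ -2.6044e+6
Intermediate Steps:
w(f, Z) = (576 + f)/(1352*Z) (w(f, Z) = (f + 576)/((1352*Z)) = (576 + f)*(1/(1352*Z)) = (576 + f)/(1352*Z))
-2604367 - w(-215, O(41, 21)) = -2604367 - (576 - 215)/(1352*(12 + 41)) = -2604367 - 361/(1352*53) = -2604367 - 1*361/71656 = -2604367 - 361/71656 = -186618522113/71656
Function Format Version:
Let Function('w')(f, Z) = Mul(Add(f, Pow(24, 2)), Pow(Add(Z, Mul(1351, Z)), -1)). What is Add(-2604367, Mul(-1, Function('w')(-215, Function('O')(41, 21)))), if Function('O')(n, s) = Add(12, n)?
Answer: Rational(-186618522113, 71656) ≈ -2.6044e+6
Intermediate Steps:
Function('w')(f, Z) = Mul(Rational(1, 1352), Pow(Z, -1), Add(576, f)) (Function('w')(f, Z) = Mul(Add(f, 576), Pow(Mul(1352, Z), -1)) = Mul(Add(576, f), Mul(Rational(1, 1352), Pow(Z, -1))) = Mul(Rational(1, 1352), Pow(Z, -1), Add(576, f)))
Add(-2604367, Mul(-1, Function('w')(-215, Function('O')(41, 21)))) = Add(-2604367, Mul(-1, Mul(Rational(1, 1352), Pow(Add(12, 41), -1), Add(576, -215)))) = Add(-2604367, Mul(-1, Mul(Rational(1, 1352), Pow(53, -1), 361))) = Add(-2604367, Mul(-1, Mul(Rational(1, 1352), Rational(1, 53), 361))) = Add(-2604367, Mul(-1, Rational(361, 71656))) = Add(-2604367, Rational(-361, 71656)) = Rational(-186618522113, 71656)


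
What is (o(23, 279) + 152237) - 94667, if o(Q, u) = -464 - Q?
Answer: 57083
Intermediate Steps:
(o(23, 279) + 152237) - 94667 = ((-464 - 1*23) + 152237) - 94667 = ((-464 - 23) + 152237) - 94667 = (-487 + 152237) - 94667 = 151750 - 94667 = 57083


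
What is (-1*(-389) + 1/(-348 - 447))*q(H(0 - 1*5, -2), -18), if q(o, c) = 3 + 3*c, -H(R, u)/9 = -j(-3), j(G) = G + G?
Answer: -5257318/265 ≈ -19839.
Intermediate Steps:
j(G) = 2*G
H(R, u) = -54 (H(R, u) = -(-9)*2*(-3) = -(-9)*(-6) = -9*6 = -54)
(-1*(-389) + 1/(-348 - 447))*q(H(0 - 1*5, -2), -18) = (-1*(-389) + 1/(-348 - 447))*(3 + 3*(-18)) = (389 + 1/(-795))*(3 - 54) = (389 - 1/795)*(-51) = (309254/795)*(-51) = -5257318/265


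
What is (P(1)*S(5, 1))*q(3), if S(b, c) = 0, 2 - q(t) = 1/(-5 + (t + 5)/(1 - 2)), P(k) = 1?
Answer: 0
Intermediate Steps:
q(t) = 2 - 1/(-10 - t) (q(t) = 2 - 1/(-5 + (t + 5)/(1 - 2)) = 2 - 1/(-5 + (5 + t)/(-1)) = 2 - 1/(-5 + (5 + t)*(-1)) = 2 - 1/(-5 + (-5 - t)) = 2 - 1/(-10 - t))
(P(1)*S(5, 1))*q(3) = (1*0)*((21 + 2*3)/(10 + 3)) = 0*((21 + 6)/13) = 0*((1/13)*27) = 0*(27/13) = 0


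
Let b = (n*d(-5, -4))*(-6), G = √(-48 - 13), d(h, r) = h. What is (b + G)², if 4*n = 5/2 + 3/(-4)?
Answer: 7121/64 + 105*I*√61/4 ≈ 111.27 + 205.02*I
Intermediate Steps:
n = 7/16 (n = (5/2 + 3/(-4))/4 = (5*(½) + 3*(-¼))/4 = (5/2 - ¾)/4 = (¼)*(7/4) = 7/16 ≈ 0.43750)
G = I*√61 (G = √(-61) = I*√61 ≈ 7.8102*I)
b = 105/8 (b = ((7/16)*(-5))*(-6) = -35/16*(-6) = 105/8 ≈ 13.125)
(b + G)² = (105/8 + I*√61)²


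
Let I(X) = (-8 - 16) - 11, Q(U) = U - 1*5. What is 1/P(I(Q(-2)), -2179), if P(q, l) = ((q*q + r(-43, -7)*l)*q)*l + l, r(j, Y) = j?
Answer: 1/7239224151 ≈ 1.3814e-10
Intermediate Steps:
Q(U) = -5 + U (Q(U) = U - 5 = -5 + U)
I(X) = -35 (I(X) = -24 - 11 = -35)
P(q, l) = l + l*q*(q² - 43*l) (P(q, l) = ((q*q - 43*l)*q)*l + l = ((q² - 43*l)*q)*l + l = (q*(q² - 43*l))*l + l = l*q*(q² - 43*l) + l = l + l*q*(q² - 43*l))
1/P(I(Q(-2)), -2179) = 1/(-2179*(1 + (-35)³ - 43*(-2179)*(-35))) = 1/(-2179*(1 - 42875 - 3279395)) = 1/(-2179*(-3322269)) = 1/7239224151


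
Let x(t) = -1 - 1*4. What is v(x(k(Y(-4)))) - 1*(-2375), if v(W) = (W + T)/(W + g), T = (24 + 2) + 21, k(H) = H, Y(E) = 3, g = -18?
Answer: 54583/23 ≈ 2373.2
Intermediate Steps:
T = 47 (T = 26 + 21 = 47)
x(t) = -5 (x(t) = -1 - 4 = -5)
v(W) = (47 + W)/(-18 + W) (v(W) = (W + 47)/(W - 18) = (47 + W)/(-18 + W))
v(x(k(Y(-4)))) - 1*(-2375) = (47 - 5)/(-18 - 5) - 1*(-2375) = 42/(-23) + 2375 = -1/23*42 + 2375 = -42/23 + 2375 = 54583/23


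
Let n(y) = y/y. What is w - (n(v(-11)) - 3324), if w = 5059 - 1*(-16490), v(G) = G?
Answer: 24872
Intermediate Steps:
n(y) = 1
w = 21549 (w = 5059 + 16490 = 21549)
w - (n(v(-11)) - 3324) = 21549 - (1 - 3324) = 21549 - 1*(-3323) = 21549 + 3323 = 24872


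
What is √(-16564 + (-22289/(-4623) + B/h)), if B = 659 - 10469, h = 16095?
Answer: I*√407475975451598979/4960479 ≈ 128.68*I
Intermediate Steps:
B = -9810
√(-16564 + (-22289/(-4623) + B/h)) = √(-16564 + (-22289/(-4623) - 9810/16095)) = √(-16564 + (-22289*(-1/4623) - 9810*1/16095)) = √(-16564 + (22289/4623 - 654/1073)) = √(-16564 + 20892655/4960479) = √(-82144481501/4960479) = I*√407475975451598979/4960479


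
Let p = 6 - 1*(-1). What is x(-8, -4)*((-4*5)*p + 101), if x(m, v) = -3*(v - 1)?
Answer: -585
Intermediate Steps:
p = 7 (p = 6 + 1 = 7)
x(m, v) = 3 - 3*v (x(m, v) = -3*(-1 + v) = 3 - 3*v)
x(-8, -4)*((-4*5)*p + 101) = (3 - 3*(-4))*(-4*5*7 + 101) = (3 + 12)*(-20*7 + 101) = 15*(-140 + 101) = 15*(-39) = -585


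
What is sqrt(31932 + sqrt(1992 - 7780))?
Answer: sqrt(31932 + 2*I*sqrt(1447)) ≈ 178.7 + 0.213*I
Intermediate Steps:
sqrt(31932 + sqrt(1992 - 7780)) = sqrt(31932 + sqrt(-5788)) = sqrt(31932 + 2*I*sqrt(1447))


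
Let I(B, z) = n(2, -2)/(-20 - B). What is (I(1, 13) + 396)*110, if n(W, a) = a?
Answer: 914980/21 ≈ 43571.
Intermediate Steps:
I(B, z) = -2/(-20 - B)
(I(1, 13) + 396)*110 = (2/(20 + 1) + 396)*110 = (2/21 + 396)*110 = (8318/21)*110 = 914980/21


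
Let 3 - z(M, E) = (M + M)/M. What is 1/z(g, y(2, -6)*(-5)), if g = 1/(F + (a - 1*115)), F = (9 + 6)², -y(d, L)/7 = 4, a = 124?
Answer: 1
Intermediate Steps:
y(d, L) = -28 (y(d, L) = -7*4 = -28)
F = 225 (F = 15² = 225)
g = 1/234 (g = 1/(225 + (124 - 1*115)) = 1/(225 + (124 - 115)) = 1/(225 + 9) = 1/234 ≈ 0.0042735)
z(M, E) = 1 (z(M, E) = 3 - (M + M)/M = 3 - 2*M/M = 3 - 1*2 = 3 - 2 = 1)
1/z(g, y(2, -6)*(-5)) = 1/1 = 1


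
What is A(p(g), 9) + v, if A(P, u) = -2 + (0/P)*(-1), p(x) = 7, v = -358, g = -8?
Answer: -360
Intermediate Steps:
A(P, u) = -2 (A(P, u) = -2 + 0*(-1) = -2 + 0 = -2)
A(p(g), 9) + v = -2 - 358 = -360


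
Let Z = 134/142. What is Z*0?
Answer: 0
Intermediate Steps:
Z = 67/71 (Z = 134*(1/142) = 67/71 ≈ 0.94366)
Z*0 = (67/71)*0 = 0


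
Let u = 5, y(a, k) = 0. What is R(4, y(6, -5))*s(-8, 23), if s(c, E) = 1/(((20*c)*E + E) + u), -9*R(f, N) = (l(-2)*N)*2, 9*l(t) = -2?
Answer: 0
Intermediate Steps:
l(t) = -2/9 (l(t) = (⅑)*(-2) = -2/9)
R(f, N) = 4*N/81 (R(f, N) = -(-2*N/9)*2/9 = -(-4)*N/81 = 4*N/81)
s(c, E) = 1/(5 + E + 20*E*c) (s(c, E) = 1/(((20*c)*E + E) + 5) = 1/((20*E*c + E) + 5) = 1/((E + 20*E*c) + 5) = 1/(5 + E + 20*E*c))
R(4, y(6, -5))*s(-8, 23) = ((4/81)*0)/(5 + 23 + 20*23*(-8)) = 0/(5 + 23 - 3680) = 0/(-3652) = 0*(-1/3652) = 0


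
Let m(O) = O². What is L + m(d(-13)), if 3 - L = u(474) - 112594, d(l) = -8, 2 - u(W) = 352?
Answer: 113011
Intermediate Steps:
u(W) = -350 (u(W) = 2 - 1*352 = 2 - 352 = -350)
L = 112947 (L = 3 - (-350 - 112594) = 3 - 1*(-112944) = 3 + 112944 = 112947)
L + m(d(-13)) = 112947 + (-8)² = 112947 + 64 = 113011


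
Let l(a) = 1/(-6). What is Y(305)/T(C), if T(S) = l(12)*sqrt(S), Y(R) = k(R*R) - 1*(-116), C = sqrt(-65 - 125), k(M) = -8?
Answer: 324*190**(3/4)*I**(3/2)/95 ≈ -123.42 + 123.42*I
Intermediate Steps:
C = I*sqrt(190) (C = sqrt(-190) = I*sqrt(190) ≈ 13.784*I)
Y(R) = 108 (Y(R) = -8 - 1*(-116) = -8 + 116 = 108)
l(a) = -1/6 (l(a) = 1*(-1/6) = -1/6)
T(S) = -sqrt(S)/6
Y(305)/T(C) = 108/((-190**(1/4)*sqrt(I)/6)) = 108*(3*190**(3/4)*I**(3/2)/95) = 324*190**(3/4)*I**(3/2)/95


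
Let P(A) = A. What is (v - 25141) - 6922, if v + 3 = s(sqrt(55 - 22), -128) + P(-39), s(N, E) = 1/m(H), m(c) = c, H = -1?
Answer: -32106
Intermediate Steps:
s(N, E) = -1 (s(N, E) = 1/(-1) = -1)
v = -43 (v = -3 + (-1 - 39) = -3 - 40 = -43)
(v - 25141) - 6922 = (-43 - 25141) - 6922 = -25184 - 6922 = -32106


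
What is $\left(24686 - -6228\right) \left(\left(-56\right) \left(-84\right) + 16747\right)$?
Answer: $663136214$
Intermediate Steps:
$\left(24686 - -6228\right) \left(\left(-56\right) \left(-84\right) + 16747\right) = \left(24686 + 6228\right) \left(4704 + 16747\right) = 30914 \cdot 21451 = 663136214$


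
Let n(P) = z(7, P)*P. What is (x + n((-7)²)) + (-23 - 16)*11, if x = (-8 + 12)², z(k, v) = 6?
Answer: -119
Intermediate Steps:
n(P) = 6*P
x = 16 (x = 4² = 16)
(x + n((-7)²)) + (-23 - 16)*11 = (16 + 6*(-7)²) + (-23 - 16)*11 = (16 + 6*49) - 39*11 = (16 + 294) - 429 = 310 - 429 = -119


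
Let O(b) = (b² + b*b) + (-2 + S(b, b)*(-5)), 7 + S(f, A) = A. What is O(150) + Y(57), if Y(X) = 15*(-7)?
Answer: 44178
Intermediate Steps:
Y(X) = -105
S(f, A) = -7 + A
O(b) = 33 - 5*b + 2*b² (O(b) = (b² + b*b) + (-2 + (-7 + b)*(-5)) = (b² + b²) + (-2 + (35 - 5*b)) = 2*b² + (33 - 5*b) = 33 - 5*b + 2*b²)
O(150) + Y(57) = (33 - 5*150 + 2*150²) - 105 = (33 - 750 + 2*22500) - 105 = (33 - 750 + 45000) - 105 = 44283 - 105 = 44178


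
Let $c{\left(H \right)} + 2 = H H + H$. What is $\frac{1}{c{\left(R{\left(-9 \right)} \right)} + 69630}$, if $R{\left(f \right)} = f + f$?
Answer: $\frac{1}{69934} \approx 1.4299 \cdot 10^{-5}$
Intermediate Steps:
$R{\left(f \right)} = 2 f$
$c{\left(H \right)} = -2 + H + H^{2}$ ($c{\left(H \right)} = -2 + \left(H H + H\right) = -2 + \left(H^{2} + H\right) = -2 + \left(H + H^{2}\right) = -2 + H + H^{2}$)
$\frac{1}{c{\left(R{\left(-9 \right)} \right)} + 69630} = \frac{1}{\left(-2 + 2 \left(-9\right) + \left(2 \left(-9\right)\right)^{2}\right) + 69630} = \frac{1}{\left(-2 - 18 + \left(-18\right)^{2}\right) + 69630} = \frac{1}{\left(-2 - 18 + 324\right) + 69630} = \frac{1}{304 + 69630} = \frac{1}{69934}$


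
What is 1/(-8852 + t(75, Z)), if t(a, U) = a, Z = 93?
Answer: -1/8777 ≈ -0.00011393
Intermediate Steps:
1/(-8852 + t(75, Z)) = 1/(-8852 + 75) = 1/(-8777) = -1/8777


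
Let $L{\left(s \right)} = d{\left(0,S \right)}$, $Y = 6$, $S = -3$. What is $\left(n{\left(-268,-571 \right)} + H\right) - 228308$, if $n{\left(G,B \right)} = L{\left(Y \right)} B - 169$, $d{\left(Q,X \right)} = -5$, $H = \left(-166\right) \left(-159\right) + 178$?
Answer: $-199050$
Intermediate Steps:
$H = 26572$ ($H = 26394 + 178 = 26572$)
$L{\left(s \right)} = -5$
$n{\left(G,B \right)} = -169 - 5 B$ ($n{\left(G,B \right)} = - 5 B - 169 = -169 - 5 B$)
$\left(n{\left(-268,-571 \right)} + H\right) - 228308 = \left(\left(-169 - -2855\right) + 26572\right) - 228308 = \left(\left(-169 + 2855\right) + 26572\right) - 228308 = \left(2686 + 26572\right) - 228308 = 29258 - 228308 = -199050$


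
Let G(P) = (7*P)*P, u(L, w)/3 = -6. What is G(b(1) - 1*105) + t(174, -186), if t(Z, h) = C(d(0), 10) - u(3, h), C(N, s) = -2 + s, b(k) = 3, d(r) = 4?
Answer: 72854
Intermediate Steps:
u(L, w) = -18 (u(L, w) = 3*(-6) = -18)
t(Z, h) = 26 (t(Z, h) = (-2 + 10) - 1*(-18) = 8 + 18 = 26)
G(P) = 7*P**2
G(b(1) - 1*105) + t(174, -186) = 7*(3 - 1*105)**2 + 26 = 7*(3 - 105)**2 + 26 = 7*(-102)**2 + 26 = 7*10404 + 26 = 72828 + 26 = 72854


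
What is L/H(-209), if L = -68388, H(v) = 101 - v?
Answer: -34194/155 ≈ -220.61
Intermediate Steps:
L/H(-209) = -68388/(101 - 1*(-209)) = -68388/(101 + 209) = -68388/310 = -68388*1/310 = -34194/155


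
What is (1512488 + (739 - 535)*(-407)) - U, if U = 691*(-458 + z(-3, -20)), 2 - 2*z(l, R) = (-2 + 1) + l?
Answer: 1743865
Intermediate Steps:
z(l, R) = 3/2 - l/2 (z(l, R) = 1 - ((-2 + 1) + l)/2 = 1 - (-1 + l)/2 = 1 + (½ - l/2) = 3/2 - l/2)
U = -314405 (U = 691*(-458 + (3/2 - ½*(-3))) = 691*(-458 + (3/2 + 3/2)) = 691*(-458 + 3) = 691*(-455) = -314405)
(1512488 + (739 - 535)*(-407)) - U = (1512488 + (739 - 535)*(-407)) - 1*(-314405) = (1512488 + 204*(-407)) + 314405 = (1512488 - 83028) + 314405 = 1429460 + 314405 = 1743865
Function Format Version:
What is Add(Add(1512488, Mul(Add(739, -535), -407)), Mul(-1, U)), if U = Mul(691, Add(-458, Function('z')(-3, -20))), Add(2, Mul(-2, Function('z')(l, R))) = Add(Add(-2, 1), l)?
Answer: 1743865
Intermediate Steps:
Function('z')(l, R) = Add(Rational(3, 2), Mul(Rational(-1, 2), l)) (Function('z')(l, R) = Add(1, Mul(Rational(-1, 2), Add(Add(-2, 1), l))) = Add(1, Mul(Rational(-1, 2), Add(-1, l))) = Add(1, Add(Rational(1, 2), Mul(Rational(-1, 2), l))) = Add(Rational(3, 2), Mul(Rational(-1, 2), l)))
U = -314405 (U = Mul(691, Add(-458, Add(Rational(3, 2), Mul(Rational(-1, 2), -3)))) = Mul(691, Add(-458, Add(Rational(3, 2), Rational(3, 2)))) = Mul(691, Add(-458, 3)) = Mul(691, -455) = -314405)
Add(Add(1512488, Mul(Add(739, -535), -407)), Mul(-1, U)) = Add(Add(1512488, Mul(Add(739, -535), -407)), Mul(-1, -314405)) = Add(Add(1512488, Mul(204, -407)), 314405) = Add(Add(1512488, -83028), 314405) = Add(1429460, 314405) = 1743865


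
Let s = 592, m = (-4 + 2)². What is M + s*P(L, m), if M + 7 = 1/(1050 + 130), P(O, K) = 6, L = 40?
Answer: 4183101/1180 ≈ 3545.0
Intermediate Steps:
m = 4 (m = (-2)² = 4)
M = -8259/1180 (M = -7 + 1/(1050 + 130) = -7 + 1/1180 = -8259/1180 ≈ -6.9992)
M + s*P(L, m) = -8259/1180 + 592*6 = -8259/1180 + 3552 = 4183101/1180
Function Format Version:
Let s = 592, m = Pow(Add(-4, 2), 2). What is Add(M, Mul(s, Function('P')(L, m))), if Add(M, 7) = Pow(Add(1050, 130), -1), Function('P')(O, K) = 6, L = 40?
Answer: Rational(4183101, 1180) ≈ 3545.0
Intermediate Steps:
m = 4 (m = Pow(-2, 2) = 4)
M = Rational(-8259, 1180) (M = Add(-7, Pow(Add(1050, 130), -1)) = Add(-7, Pow(1180, -1)) = Add(-7, Rational(1, 1180)) = Rational(-8259, 1180) ≈ -6.9992)
Add(M, Mul(s, Function('P')(L, m))) = Add(Rational(-8259, 1180), Mul(592, 6)) = Add(Rational(-8259, 1180), 3552) = Rational(4183101, 1180)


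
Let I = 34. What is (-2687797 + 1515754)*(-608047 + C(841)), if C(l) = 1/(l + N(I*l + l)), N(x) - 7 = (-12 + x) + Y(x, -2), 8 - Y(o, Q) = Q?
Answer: 21579973581093858/30281 ≈ 7.1266e+11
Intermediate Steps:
Y(o, Q) = 8 - Q
N(x) = 5 + x (N(x) = 7 + ((-12 + x) + (8 - 1*(-2))) = 7 + ((-12 + x) + (8 + 2)) = 7 + ((-12 + x) + 10) = 7 + (-2 + x) = 5 + x)
C(l) = 1/(5 + 36*l) (C(l) = 1/(l + (5 + (34*l + l))) = 1/(l + (5 + 35*l)) = 1/(5 + 36*l))
(-2687797 + 1515754)*(-608047 + C(841)) = (-2687797 + 1515754)*(-608047 + 1/(5 + 36*841)) = -1172043*(-608047 + 1/(5 + 30276)) = -1172043*(-608047 + 1/30281) = -1172043*(-18412271206/30281) = 21579973581093858/30281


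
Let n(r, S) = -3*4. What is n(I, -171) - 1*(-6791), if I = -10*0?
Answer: 6779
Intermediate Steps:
I = 0
n(r, S) = -12
n(I, -171) - 1*(-6791) = -12 - 1*(-6791) = -12 + 6791 = 6779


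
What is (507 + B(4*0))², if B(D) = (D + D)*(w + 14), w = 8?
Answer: 257049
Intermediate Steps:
B(D) = 44*D (B(D) = (D + D)*(8 + 14) = (2*D)*22 = 44*D)
(507 + B(4*0))² = (507 + 44*(4*0))² = (507 + 44*0)² = (507 + 0)² = 507² = 257049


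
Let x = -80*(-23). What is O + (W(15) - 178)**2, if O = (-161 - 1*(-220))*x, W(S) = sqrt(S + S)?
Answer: 140274 - 356*sqrt(30) ≈ 1.3832e+5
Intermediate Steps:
x = 1840
W(S) = sqrt(2)*sqrt(S) (W(S) = sqrt(2*S) = sqrt(2)*sqrt(S))
O = 108560 (O = (-161 - 1*(-220))*1840 = (-161 + 220)*1840 = 59*1840 = 108560)
O + (W(15) - 178)**2 = 108560 + (sqrt(2)*sqrt(15) - 178)**2 = 108560 + (sqrt(30) - 178)**2 = 108560 + (-178 + sqrt(30))**2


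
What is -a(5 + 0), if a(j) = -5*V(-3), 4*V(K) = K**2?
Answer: 45/4 ≈ 11.250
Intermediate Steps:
V(K) = K**2/4
a(j) = -45/4 (a(j) = -5*(-3)**2/4 = -5*9/4 = -45/4)
-a(5 + 0) = -1*(-45/4) = 45/4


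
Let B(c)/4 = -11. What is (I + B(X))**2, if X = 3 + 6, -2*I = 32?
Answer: 3600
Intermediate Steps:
I = -16 (I = -1/2*32 = -16)
X = 9
B(c) = -44 (B(c) = 4*(-11) = -44)
(I + B(X))**2 = (-16 - 44)**2 = (-60)**2 = 3600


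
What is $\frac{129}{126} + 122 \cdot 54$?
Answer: $\frac{276739}{42} \approx 6589.0$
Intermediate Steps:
$\frac{129}{126} + 122 \cdot 54 = 129 \cdot \frac{1}{126} + 6588 = \frac{43}{42} + 6588 = \frac{276739}{42}$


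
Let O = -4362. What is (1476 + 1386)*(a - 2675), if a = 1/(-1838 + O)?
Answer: -23733136431/3100 ≈ -7.6558e+6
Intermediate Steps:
a = -1/6200 (a = 1/(-1838 - 4362) = 1/(-6200) = -1/6200 ≈ -0.00016129)
(1476 + 1386)*(a - 2675) = (1476 + 1386)*(-1/6200 - 2675) = 2862*(-16585001/6200) = -23733136431/3100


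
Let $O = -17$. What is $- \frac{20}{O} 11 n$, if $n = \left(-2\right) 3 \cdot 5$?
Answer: $- \frac{6600}{17} \approx -388.24$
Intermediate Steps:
$n = -30$ ($n = \left(-6\right) 5 = -30$)
$- \frac{20}{O} 11 n = - \frac{20}{-17} \cdot 11 \left(-30\right) = \left(-20\right) \left(- \frac{1}{17}\right) 11 \left(-30\right) = \frac{20}{17} \cdot 11 \left(-30\right) = \frac{220}{17} \left(-30\right) = - \frac{6600}{17}$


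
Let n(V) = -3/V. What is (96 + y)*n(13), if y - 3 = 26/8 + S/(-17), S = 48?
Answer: -20283/884 ≈ -22.945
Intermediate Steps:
y = 233/68 (y = 3 + (26/8 + 48/(-17)) = 3 + (26*(⅛) + 48*(-1/17)) = 3 + (13/4 - 48/17) = 3 + 29/68 = 233/68 ≈ 3.4265)
(96 + y)*n(13) = (96 + 233/68)*(-3/13) = 6761*(-3*1/13)/68 = (6761/68)*(-3/13) = -20283/884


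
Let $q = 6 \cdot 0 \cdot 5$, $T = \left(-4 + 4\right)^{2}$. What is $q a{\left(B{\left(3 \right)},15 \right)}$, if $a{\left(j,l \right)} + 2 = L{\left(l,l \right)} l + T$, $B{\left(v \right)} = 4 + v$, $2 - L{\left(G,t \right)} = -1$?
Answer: $0$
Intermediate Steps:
$L{\left(G,t \right)} = 3$ ($L{\left(G,t \right)} = 2 - -1 = 2 + 1 = 3$)
$T = 0$ ($T = 0^{2} = 0$)
$a{\left(j,l \right)} = -2 + 3 l$ ($a{\left(j,l \right)} = -2 + \left(3 l + 0\right) = -2 + 3 l$)
$q = 0$ ($q = 0 \cdot 5 = 0$)
$q a{\left(B{\left(3 \right)},15 \right)} = 0 \left(-2 + 3 \cdot 15\right) = 0 \left(-2 + 45\right) = 0 \cdot 43 = 0$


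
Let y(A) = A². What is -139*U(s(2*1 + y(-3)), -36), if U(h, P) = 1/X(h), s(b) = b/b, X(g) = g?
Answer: -139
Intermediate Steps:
s(b) = 1
U(h, P) = 1/h
-139*U(s(2*1 + y(-3)), -36) = -139/1 = -139*1 = -139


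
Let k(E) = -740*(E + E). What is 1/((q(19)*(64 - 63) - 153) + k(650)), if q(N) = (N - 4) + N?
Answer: -1/962119 ≈ -1.0394e-6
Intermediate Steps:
q(N) = -4 + 2*N (q(N) = (-4 + N) + N = -4 + 2*N)
k(E) = -1480*E
1/((q(19)*(64 - 63) - 153) + k(650)) = 1/(((-4 + 2*19)*(64 - 63) - 153) - 1480*650) = 1/(((-4 + 38)*1 - 153) - 962000) = 1/((34*1 - 153) - 962000) = 1/((34 - 153) - 962000) = 1/(-119 - 962000) = 1/(-962119) = -1/962119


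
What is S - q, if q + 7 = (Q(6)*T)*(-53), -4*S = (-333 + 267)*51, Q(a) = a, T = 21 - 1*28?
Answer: -2755/2 ≈ -1377.5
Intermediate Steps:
T = -7 (T = 21 - 28 = -7)
S = 1683/2 (S = -(-333 + 267)*51/4 = -(-33)*51/2 = -¼*(-3366) = 1683/2 ≈ 841.50)
q = 2219 (q = -7 + (6*(-7))*(-53) = -7 - 42*(-53) = -7 + 2226 = 2219)
S - q = 1683/2 - 1*2219 = 1683/2 - 2219 = -2755/2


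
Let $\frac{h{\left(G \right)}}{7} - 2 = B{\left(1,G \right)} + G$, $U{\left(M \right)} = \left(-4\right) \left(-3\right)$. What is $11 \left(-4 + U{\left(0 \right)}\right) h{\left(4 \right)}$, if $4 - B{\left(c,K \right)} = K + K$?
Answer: $1232$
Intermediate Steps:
$B{\left(c,K \right)} = 4 - 2 K$ ($B{\left(c,K \right)} = 4 - \left(K + K\right) = 4 - 2 K$)
$U{\left(M \right)} = 12$
$h{\left(G \right)} = 42 - 7 G$ ($h{\left(G \right)} = 14 + 7 \left(\left(4 - 2 G\right) + G\right) = 14 + 7 \left(4 - G\right) = 14 - \left(-28 + 7 G\right) = 42 - 7 G$)
$11 \left(-4 + U{\left(0 \right)}\right) h{\left(4 \right)} = 11 \left(-4 + 12\right) \left(42 - 28\right) = 11 \cdot 8 \left(42 - 28\right) = 88 \cdot 14 = 1232$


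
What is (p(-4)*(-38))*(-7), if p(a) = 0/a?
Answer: 0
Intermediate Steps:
p(a) = 0
(p(-4)*(-38))*(-7) = (0*(-38))*(-7) = 0*(-7) = 0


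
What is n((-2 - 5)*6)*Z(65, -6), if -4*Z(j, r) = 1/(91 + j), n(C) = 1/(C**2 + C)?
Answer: -1/1074528 ≈ -9.3064e-7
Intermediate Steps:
n(C) = 1/(C + C**2)
Z(j, r) = -1/(4*(91 + j))
n((-2 - 5)*6)*Z(65, -6) = (1/((((-2 - 5)*6))*(1 + (-2 - 5)*6)))*(-1/(364 + 4*65)) = (1/(((-7*6))*(1 - 7*6)))*(-1/(364 + 260)) = (1/((-42)*(1 - 42)))*(-1/624) = (-1/42/(-41))*(-1*1/624) = -1/42*(-1/41)*(-1/624) = (1/1722)*(-1/624) = -1/1074528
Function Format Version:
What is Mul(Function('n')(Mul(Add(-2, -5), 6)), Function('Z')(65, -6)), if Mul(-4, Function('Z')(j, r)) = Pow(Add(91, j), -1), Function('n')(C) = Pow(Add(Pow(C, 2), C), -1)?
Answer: Rational(-1, 1074528) ≈ -9.3064e-7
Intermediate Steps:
Function('n')(C) = Pow(Add(C, Pow(C, 2)), -1)
Function('Z')(j, r) = Mul(Rational(-1, 4), Pow(Add(91, j), -1))
Mul(Function('n')(Mul(Add(-2, -5), 6)), Function('Z')(65, -6)) = Mul(Mul(Pow(Mul(Add(-2, -5), 6), -1), Pow(Add(1, Mul(Add(-2, -5), 6)), -1)), Mul(-1, Pow(Add(364, Mul(4, 65)), -1))) = Mul(Mul(Pow(Mul(-7, 6), -1), Pow(Add(1, Mul(-7, 6)), -1)), Mul(-1, Pow(Add(364, 260), -1))) = Mul(Mul(Pow(-42, -1), Pow(Add(1, -42), -1)), Mul(-1, Pow(624, -1))) = Mul(Mul(Rational(-1, 42), Pow(-41, -1)), Mul(-1, Rational(1, 624))) = Mul(Mul(Rational(-1, 42), Rational(-1, 41)), Rational(-1, 624)) = Mul(Rational(1, 1722), Rational(-1, 624)) = Rational(-1, 1074528)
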